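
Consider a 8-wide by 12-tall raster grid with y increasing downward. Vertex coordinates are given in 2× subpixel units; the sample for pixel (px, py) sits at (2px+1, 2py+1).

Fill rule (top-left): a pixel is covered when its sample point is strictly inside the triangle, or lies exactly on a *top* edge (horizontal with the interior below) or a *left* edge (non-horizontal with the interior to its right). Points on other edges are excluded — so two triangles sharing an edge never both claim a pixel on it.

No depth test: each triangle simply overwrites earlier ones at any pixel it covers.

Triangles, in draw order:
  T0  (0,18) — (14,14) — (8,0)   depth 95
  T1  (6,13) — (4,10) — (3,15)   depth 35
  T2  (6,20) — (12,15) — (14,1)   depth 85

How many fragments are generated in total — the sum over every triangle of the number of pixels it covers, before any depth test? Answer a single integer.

T0:
  2·area = 220  (B↔C swapped to make it positive)
  edge (0, 18)→(8, 0): d=(8,-18) top-left  bias=+0
  edge (8, 0)→(14, 14): d=(6,14) right/bottom  bias=-1
  edge (14, 14)→(0, 18): d=(-14,4) right/bottom  bias=-1
    (3,1)@(7, 3): e=[6,32,182] → █
    (4,1)@(9, 3): e=[42,4,174] → █
    (5,1)@(11, 3): e=[78,-24,166] → ·
    (3,2)@(7, 5): e=[22,44,154] → █
    (5,2)@(11, 5): e=[94,-12,138] → ·
    (2,3)@(5, 7): e=[2,84,134] → █
    (5,3)@(11, 7): e=[110,0,110] → ·  [on edge]
    (2,4)@(5, 9): e=[18,96,106] → █
    (5,4)@(11, 9): e=[126,12,82] → █
    (6,4)@(13, 9): e=[162,-16,74] → ·
    (2,5)@(5, 11): e=[34,108,78] → █
    (6,5)@(13, 11): e=[178,-4,46] → ·
  covered (27 px):
    · · · · · · · ·
    · · · █ █ · · ·
    · · · █ █ · · ·
    · · █ █ █ · · ·
    · · █ █ █ █ · ·
    · · █ █ █ █ · ·
    · █ █ █ █ █ █ ·
    · █ █ █ █ · · ·
    █ █ · · · · · ·
    · · · · · · · ·
    · · · · · · · ·
    · · · · · · · ·
T1:
  2·area = 13  (B↔C swapped to make it positive)
  edge (6, 13)→(3, 15): d=(-3,2) right/bottom  bias=-1
  edge (3, 15)→(4, 10): d=(1,-5) top-left  bias=+0
  edge (4, 10)→(6, 13): d=(2,3) right/bottom  bias=-1
    (2,2)@(5, 5): e=[26,0,-13] → ·  [on edge]
    (7,3)@(15, 7): e=[0,52,-39] → ·  [on edge]
    (4,5)@(9, 11): e=[0,26,-13] → ·  [on edge]
    (2,6)@(5, 13): e=[2,8,3] → █
    (3,6)@(7, 13): e=[-2,18,-3] → ·
    (1,7)@(3, 15): e=[0,0,13] → ·  [on edge]
    (2,7)@(5, 15): e=[-4,10,7] → ·
  covered (1 px):
    · · · · · · · ·
    · · · · · · · ·
    · · · · · · · ·
    · · · · · · · ·
    · · · · · · · ·
    · · · · · · · ·
    · · █ · · · · ·
    · · · · · · · ·
    · · · · · · · ·
    · · · · · · · ·
    · · · · · · · ·
    · · · · · · · ·
T2:
  2·area = 74  (B↔C swapped to make it positive)
  edge (6, 20)→(14, 1): d=(8,-19) top-left  bias=+0
  edge (14, 1)→(12, 15): d=(-2,14) right/bottom  bias=-1
  edge (12, 15)→(6, 20): d=(-6,5) right/bottom  bias=-1
    (6,2)@(13, 5): e=[13,6,55] → █
    (7,2)@(15, 5): e=[51,-22,45] → ·
    (6,3)@(13, 7): e=[29,2,43] → █
    (7,3)@(15, 7): e=[67,-26,33] → ·
    (5,4)@(11, 9): e=[7,26,41] → █
    (6,4)@(13, 9): e=[45,-2,31] → ·
    (5,5)@(11, 11): e=[23,22,29] → █
    (6,5)@(13, 11): e=[61,-6,19] → ·
    (4,6)@(9, 13): e=[1,46,27] → █
    (6,6)@(13, 13): e=[77,-10,7] → ·
    (4,7)@(9, 15): e=[17,42,15] → █
    (6,7)@(13, 15): e=[93,-14,-5] → ·
  covered (10 px):
    · · · · · · · ·
    · · · · · · · ·
    · · · · · · █ ·
    · · · · · · █ ·
    · · · · · █ · ·
    · · · · · █ · ·
    · · · · █ █ · ·
    · · · · █ █ · ·
    · · · · █ · · ·
    · · · █ · · · ·
    · · · · · · · ·
    · · · · · · · ·

Answer: 38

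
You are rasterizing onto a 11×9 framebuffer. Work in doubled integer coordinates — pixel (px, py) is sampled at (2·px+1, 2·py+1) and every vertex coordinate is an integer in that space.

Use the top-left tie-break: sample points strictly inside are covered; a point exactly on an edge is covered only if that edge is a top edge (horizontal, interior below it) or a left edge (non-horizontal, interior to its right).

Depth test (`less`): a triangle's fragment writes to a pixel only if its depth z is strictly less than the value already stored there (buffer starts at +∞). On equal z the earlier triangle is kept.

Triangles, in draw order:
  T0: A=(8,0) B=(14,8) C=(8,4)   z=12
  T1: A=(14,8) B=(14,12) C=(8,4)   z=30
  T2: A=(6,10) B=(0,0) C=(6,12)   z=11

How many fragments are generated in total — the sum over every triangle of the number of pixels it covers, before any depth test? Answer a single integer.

T0:
  2·area = 24
  edge (8, 0)→(14, 8): d=(6,8) right/bottom  bias=-1
  edge (14, 8)→(8, 4): d=(-6,-4) top-left  bias=+0
  edge (8, 4)→(8, 0): d=(0,-4) top-left  bias=+0
    (4,1)@(9, 3): e=[10,10,4] → X
    (5,1)@(11, 3): e=[-6,18,12] → .
    (4,2)@(9, 5): e=[22,-2,4] → .
    (5,2)@(11, 5): e=[6,6,12] → X
    (6,2)@(13, 5): e=[-10,14,20] → .
    (5,3)@(11, 7): e=[18,-6,12] → .
    (6,3)@(13, 7): e=[2,2,20] → X
    (7,3)@(15, 7): e=[-14,10,28] → .
    (6,4)@(13, 9): e=[14,-10,20] → .
  covered (3 px):
    . . . . . . . . . . .
    . . . . X . . . . . .
    . . . . . X . . . . .
    . . . . . . X . . . .
    . . . . . . . . . . .
    . . . . . . . . . . .
    . . . . . . . . . . .
    . . . . . . . . . . .
    . . . . . . . . . . .
T1:
  2·area = 24
  edge (14, 8)→(14, 12): d=(0,4) right/bottom  bias=-1
  edge (14, 12)→(8, 4): d=(-6,-8) top-left  bias=+0
  edge (8, 4)→(14, 8): d=(6,4) right/bottom  bias=-1
    (4,2)@(9, 5): e=[20,2,2] → X
    (5,2)@(11, 5): e=[12,18,-6] → .
    (4,3)@(9, 7): e=[20,-10,14] → .
    (5,3)@(11, 7): e=[12,6,6] → X
    (6,3)@(13, 7): e=[4,22,-2] → .
    (5,4)@(11, 9): e=[12,-6,18] → .
    (6,4)@(13, 9): e=[4,10,10] → X
    (7,4)@(15, 9): e=[-4,26,2] → .
    (6,5)@(13, 11): e=[4,-2,22] → .
  covered (3 px):
    . . . . . . . . . . .
    . . . . . . . . . . .
    . . . . X . . . . . .
    . . . . . X . . . . .
    . . . . . . X . . . .
    . . . . . . . . . . .
    . . . . . . . . . . .
    . . . . . . . . . . .
    . . . . . . . . . . .
T2:
  2·area = 12  (B↔C swapped to make it positive)
  edge (6, 10)→(6, 12): d=(0,2) right/bottom  bias=-1
  edge (6, 12)→(0, 0): d=(-6,-12) top-left  bias=+0
  edge (0, 0)→(6, 10): d=(6,10) right/bottom  bias=-1
    (1,2)@(3, 5): e=[6,6,0] → .  [on edge]
    (2,4)@(5, 9): e=[2,6,4] → X
    (3,4)@(7, 9): e=[-2,30,-16] → .
    (2,5)@(5, 11): e=[2,-6,16] → .
    (4,7)@(9, 15): e=[-6,18,0] → .  [on edge]
  covered (1 px):
    . . . . . . . . . . .
    . . . . . . . . . . .
    . . . . . . . . . . .
    . . . . . . . . . . .
    . . X . . . . . . . .
    . . . . . . . . . . .
    . . . . . . . . . . .
    . . . . . . . . . . .
    . . . . . . . . . . .

Final: 7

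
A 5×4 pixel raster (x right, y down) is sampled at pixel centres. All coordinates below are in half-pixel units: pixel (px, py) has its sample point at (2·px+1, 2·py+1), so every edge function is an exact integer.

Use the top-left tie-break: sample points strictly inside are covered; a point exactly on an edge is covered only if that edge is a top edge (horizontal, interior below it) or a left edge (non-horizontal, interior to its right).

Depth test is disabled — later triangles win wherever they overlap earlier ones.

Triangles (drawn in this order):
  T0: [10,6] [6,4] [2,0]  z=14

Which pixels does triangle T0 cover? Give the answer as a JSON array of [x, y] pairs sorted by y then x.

T0:
  2·area = 8
  edge (10, 6)→(6, 4): d=(-4,-2) top-left  bias=+0
  edge (6, 4)→(2, 0): d=(-4,-4) top-left  bias=+0
  edge (2, 0)→(10, 6): d=(8,6) right/bottom  bias=-1
    (1,0)@(3, 1): e=[6,0,2] → █  [on edge]
    (2,0)@(5, 1): e=[10,8,-10] → ·
    (1,1)@(3, 3): e=[-2,-8,18] → ·
    (2,1)@(5, 3): e=[2,0,6] → █  [on edge]
    (3,1)@(7, 3): e=[6,8,-6] → ·
    (2,2)@(5, 5): e=[-6,-8,22] → ·
    (3,2)@(7, 5): e=[-2,0,10] → ·  [on edge]
    (4,3)@(9, 7): e=[-6,0,14] → ·  [on edge]
  covered (2 px):
    · █ · · ·
    · · █ · ·
    · · · · ·
    · · · · ·

Result: [[1,0],[2,1]]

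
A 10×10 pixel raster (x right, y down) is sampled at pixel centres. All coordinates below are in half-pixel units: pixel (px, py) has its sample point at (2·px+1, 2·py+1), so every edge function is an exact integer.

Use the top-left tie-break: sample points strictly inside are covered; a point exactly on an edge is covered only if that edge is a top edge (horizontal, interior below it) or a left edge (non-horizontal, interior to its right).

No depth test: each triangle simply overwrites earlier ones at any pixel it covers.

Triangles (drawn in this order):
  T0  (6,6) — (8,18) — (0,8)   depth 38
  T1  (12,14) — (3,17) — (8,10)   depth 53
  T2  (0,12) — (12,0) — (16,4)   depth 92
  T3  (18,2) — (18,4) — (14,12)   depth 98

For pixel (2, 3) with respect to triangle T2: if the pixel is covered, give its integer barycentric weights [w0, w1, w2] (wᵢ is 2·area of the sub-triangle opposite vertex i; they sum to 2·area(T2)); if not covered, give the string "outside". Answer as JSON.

T0:
  2·area = 76
  edge (6, 6)→(8, 18): d=(2,12) right/bottom  bias=-1
  edge (8, 18)→(0, 8): d=(-8,-10) top-left  bias=+0
  edge (0, 8)→(6, 6): d=(6,-2) top-left  bias=+0
    (7,1)@(15, 3): e=[-114,190,0] → ·  [on edge]
    (4,2)@(9, 5): e=[-38,114,0] → ·  [on edge]
    (1,3)@(3, 7): e=[38,38,0] → █  [on edge]
    (2,3)@(5, 7): e=[14,58,4] → █
    (3,3)@(7, 7): e=[-10,78,8] → ·
    (0,4)@(1, 9): e=[66,2,8] → █
    (3,4)@(7, 9): e=[-6,62,20] → ·
    (0,5)@(1, 11): e=[70,-14,20] → ·
    (1,5)@(3, 11): e=[46,6,24] → █
    (3,5)@(7, 11): e=[-2,46,32] → ·
    (1,6)@(3, 13): e=[50,-10,36] → ·
    (2,6)@(5, 13): e=[26,10,40] → █
  covered (10 px):
    · · · · · · · · · ·
    · · · · · · · · · ·
    · · · · · · · · · ·
    · █ █ · · · · · · ·
    █ █ █ · · · · · · ·
    · █ █ · · · · · · ·
    · · █ █ · · · · · ·
    · · · █ · · · · · ·
    · · · · · · · · · ·
    · · · · · · · · · ·
T1:
  2·area = 48
  edge (12, 14)→(3, 17): d=(-9,3) right/bottom  bias=-1
  edge (3, 17)→(8, 10): d=(5,-7) top-left  bias=+0
  edge (8, 10)→(12, 14): d=(4,4) right/bottom  bias=-1
    (0,1)@(1, 3): e=[132,-84,0] → ·  [on edge]
    (6,1)@(13, 3): e=[96,0,-48] → ·  [on edge]
    (1,2)@(3, 5): e=[108,-60,0] → ·  [on edge]
    (2,3)@(5, 7): e=[84,-36,0] → ·  [on edge]
    (3,4)@(7, 9): e=[60,-12,0] → ·  [on edge]
    (4,5)@(9, 11): e=[36,12,0] → ·  [on edge]
    (3,6)@(7, 13): e=[24,8,16] → █
    (4,6)@(9, 13): e=[18,22,8] → █
    (5,6)@(11, 13): e=[12,36,0] → ·  [on edge]
    (7,6)@(15, 13): e=[0,64,-16] → ·  [on edge]
    (2,7)@(5, 15): e=[12,4,32] → █
    (4,7)@(9, 15): e=[0,32,16] → ·  [on edge]
    (6,7)@(13, 15): e=[-12,60,0] → ·  [on edge]
    (1,8)@(3, 17): e=[0,0,48] → ·  [on edge]
    (7,8)@(15, 17): e=[-36,84,0] → ·  [on edge]
    (8,9)@(17, 19): e=[-60,108,0] → ·  [on edge]
  covered (4 px):
    · · · · · · · · · ·
    · · · · · · · · · ·
    · · · · · · · · · ·
    · · · · · · · · · ·
    · · · · · · · · · ·
    · · · · · · · · · ·
    · · · █ █ · · · · ·
    · · █ █ · · · · · ·
    · · · · · · · · · ·
    · · · · · · · · · ·
T2:
  2·area = 96
  edge (0, 12)→(12, 0): d=(12,-12) top-left  bias=+0
  edge (12, 0)→(16, 4): d=(4,4) right/bottom  bias=-1
  edge (16, 4)→(0, 12): d=(-16,8) right/bottom  bias=-1
    (5,0)@(11, 1): e=[0,8,88] → █  [on edge]
    (6,0)@(13, 1): e=[24,0,72] → ·  [on edge]
    (4,1)@(9, 3): e=[0,24,72] → █  [on edge]
    (6,1)@(13, 3): e=[48,8,40] → █
    (7,1)@(15, 3): e=[72,0,24] → ·  [on edge]
    (3,2)@(7, 5): e=[0,40,56] → █  [on edge]
    (7,2)@(15, 5): e=[96,8,-8] → ·
    (8,2)@(17, 5): e=[120,0,-24] → ·  [on edge]
    (2,3)@(5, 7): e=[0,56,40] → █  [on edge]
    (5,3)@(11, 7): e=[72,32,-8] → ·
    (6,3)@(13, 7): e=[96,24,-24] → ·
    (9,3)@(19, 7): e=[168,0,-72] → ·  [on edge]
    (1,4)@(3, 9): e=[0,72,24] → █  [on edge]
    (0,5)@(1, 11): e=[0,88,8] → █  [on edge]
  covered (14 px):
    · · · · · █ · · · ·
    · · · · █ █ █ · · ·
    · · · █ █ █ █ · · ·
    · · █ █ █ · · · · ·
    · █ █ · · · · · · ·
    █ · · · · · · · · ·
    · · · · · · · · · ·
    · · · · · · · · · ·
    · · · · · · · · · ·
    · · · · · · · · · ·
T3:
  2·area = 8
  edge (18, 2)→(18, 4): d=(0,2) right/bottom  bias=-1
  edge (18, 4)→(14, 12): d=(-4,8) right/bottom  bias=-1
  edge (14, 12)→(18, 2): d=(4,-10) top-left  bias=+0
    (8,2)@(17, 5): e=[2,4,2] → █
    (9,2)@(19, 5): e=[-2,-12,22] → ·
    (8,3)@(17, 7): e=[2,-4,10] → ·
  covered (1 px):
    · · · · · · · · · ·
    · · · · · · · · · ·
    · · · · · · · · █ ·
    · · · · · · · · · ·
    · · · · · · · · · ·
    · · · · · · · · · ·
    · · · · · · · · · ·
    · · · · · · · · · ·
    · · · · · · · · · ·
    · · · · · · · · · ·

Answer: [56,40,0]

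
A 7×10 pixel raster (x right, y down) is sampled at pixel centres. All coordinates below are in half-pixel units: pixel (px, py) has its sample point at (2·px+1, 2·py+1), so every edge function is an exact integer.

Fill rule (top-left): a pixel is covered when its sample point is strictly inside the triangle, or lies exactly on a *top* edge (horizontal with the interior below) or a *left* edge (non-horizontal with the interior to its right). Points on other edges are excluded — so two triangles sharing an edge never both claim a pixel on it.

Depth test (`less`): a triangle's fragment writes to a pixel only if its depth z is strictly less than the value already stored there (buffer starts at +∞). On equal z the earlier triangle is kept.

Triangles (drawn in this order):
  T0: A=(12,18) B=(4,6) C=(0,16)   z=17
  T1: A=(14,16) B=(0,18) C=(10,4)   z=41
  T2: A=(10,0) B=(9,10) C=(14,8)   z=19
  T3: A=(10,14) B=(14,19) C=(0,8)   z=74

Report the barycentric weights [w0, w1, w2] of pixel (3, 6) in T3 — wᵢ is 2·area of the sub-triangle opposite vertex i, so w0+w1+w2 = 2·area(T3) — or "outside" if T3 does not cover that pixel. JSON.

T0:
  2·area = 128  (B↔C swapped to make it positive)
  edge (12, 18)→(0, 16): d=(-12,-2) top-left  bias=+0
  edge (0, 16)→(4, 6): d=(4,-10) top-left  bias=+0
  edge (4, 6)→(12, 18): d=(8,12) right/bottom  bias=-1
    (1,4)@(3, 9): e=[90,2,36] → █
    (2,4)@(5, 9): e=[94,22,12] → █
    (3,4)@(7, 9): e=[98,42,-12] → ·
    (1,5)@(3, 11): e=[66,10,52] → █
    (3,5)@(7, 11): e=[74,50,4] → █
    (4,5)@(9, 11): e=[78,70,-20] → ·
    (1,6)@(3, 13): e=[42,18,68] → █
    (4,6)@(9, 13): e=[54,78,-4] → ·
    (0,7)@(1, 15): e=[14,6,108] → █
    (4,7)@(9, 15): e=[30,86,12] → █
    (5,7)@(11, 15): e=[34,106,-12] → ·
    (0,8)@(1, 17): e=[-10,14,124] → ·
  covered (16 px):
    · · · · · · ·
    · · · · · · ·
    · · · · · · ·
    · · · · · · ·
    · █ █ · · · ·
    · █ █ █ · · ·
    · █ █ █ · · ·
    █ █ █ █ █ · ·
    · · · █ █ █ ·
    · · · · · · ·
T1:
  2·area = 176
  edge (14, 16)→(0, 18): d=(-14,2) right/bottom  bias=-1
  edge (0, 18)→(10, 4): d=(10,-14) top-left  bias=+0
  edge (10, 4)→(14, 16): d=(4,12) right/bottom  bias=-1
    (4,0)@(9, 1): e=[220,-44,0] → ·  [on edge]
    (4,3)@(9, 7): e=[136,16,24] → █
    (5,3)@(11, 7): e=[132,44,0] → ·  [on edge]
    (3,4)@(7, 9): e=[112,8,56] → █
    (5,4)@(11, 9): e=[104,64,8] → █
    (6,4)@(13, 9): e=[100,92,-16] → ·
    (2,5)@(5, 11): e=[88,0,88] → █  [on edge]
    (6,5)@(13, 11): e=[72,112,-8] → ·
    (2,6)@(5, 13): e=[60,20,96] → █
    (6,6)@(13, 13): e=[44,132,0] → ·  [on edge]
    (1,7)@(3, 15): e=[36,12,128] → █
    (6,7)@(13, 15): e=[16,152,8] → █
    (3,8)@(7, 17): e=[0,88,88] → ·  [on edge]
  covered (21 px):
    · · · · · · ·
    · · · · · · ·
    · · · · · · ·
    · · · · █ · ·
    · · · █ █ █ ·
    · · █ █ █ █ ·
    · · █ █ █ █ ·
    · █ █ █ █ █ █
    █ █ █ · · · ·
    · · · · · · ·
T2:
  2·area = 48  (B↔C swapped to make it positive)
  edge (10, 0)→(14, 8): d=(4,8) right/bottom  bias=-1
  edge (14, 8)→(9, 10): d=(-5,2) right/bottom  bias=-1
  edge (9, 10)→(10, 0): d=(1,-10) top-left  bias=+0
    (5,1)@(11, 3): e=[4,31,13] → █
    (6,1)@(13, 3): e=[-12,27,33] → ·
    (5,2)@(11, 5): e=[12,21,15] → █
    (6,2)@(13, 5): e=[-4,17,35] → ·
    (5,3)@(11, 7): e=[20,11,17] → █
    (6,3)@(13, 7): e=[4,7,37] → █
    (5,4)@(11, 9): e=[28,1,19] → █
    (6,4)@(13, 9): e=[12,-3,39] → ·
    (5,5)@(11, 11): e=[36,-9,21] → ·
  covered (5 px):
    · · · · · · ·
    · · · · · █ ·
    · · · · · █ ·
    · · · · · █ █
    · · · · · █ ·
    · · · · · · ·
    · · · · · · ·
    · · · · · · ·
    · · · · · · ·
    · · · · · · ·
T3:
  2·area = 26
  edge (10, 14)→(14, 19): d=(4,5) right/bottom  bias=-1
  edge (14, 19)→(0, 8): d=(-14,-11) top-left  bias=+0
  edge (0, 8)→(10, 14): d=(10,6) right/bottom  bias=-1
    (2,5)@(5, 11): e=[13,13,0] → ·  [on edge]
    (3,6)@(7, 13): e=[11,7,8] → █
    (4,6)@(9, 13): e=[1,29,-4] → ·
    (3,7)@(7, 15): e=[19,-21,28] → ·
    (4,7)@(9, 15): e=[9,1,16] → █
    (5,7)@(11, 15): e=[-1,23,4] → ·
    (4,8)@(9, 17): e=[17,-27,36] → ·
  covered (2 px):
    · · · · · · ·
    · · · · · · ·
    · · · · · · ·
    · · · · · · ·
    · · · · · · ·
    · · · · · · ·
    · · · █ · · ·
    · · · · █ · ·
    · · · · · · ·
    · · · · · · ·

Result: [7,8,11]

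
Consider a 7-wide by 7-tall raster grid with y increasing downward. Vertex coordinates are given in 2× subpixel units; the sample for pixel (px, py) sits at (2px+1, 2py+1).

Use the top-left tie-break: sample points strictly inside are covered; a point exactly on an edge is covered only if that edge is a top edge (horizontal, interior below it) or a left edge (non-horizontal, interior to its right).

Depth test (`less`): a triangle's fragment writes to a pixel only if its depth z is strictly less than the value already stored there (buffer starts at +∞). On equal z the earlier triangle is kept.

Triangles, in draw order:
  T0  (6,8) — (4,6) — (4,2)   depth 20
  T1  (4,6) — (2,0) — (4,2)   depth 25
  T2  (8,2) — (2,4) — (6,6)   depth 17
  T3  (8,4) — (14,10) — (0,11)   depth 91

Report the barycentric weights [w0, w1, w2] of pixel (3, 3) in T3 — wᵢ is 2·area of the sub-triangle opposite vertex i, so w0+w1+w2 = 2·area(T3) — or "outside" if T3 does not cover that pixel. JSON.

T0:
  2·area = 8
  edge (6, 8)→(4, 6): d=(-2,-2) top-left  bias=+0
  edge (4, 6)→(4, 2): d=(0,-4) top-left  bias=+0
  edge (4, 2)→(6, 8): d=(2,6) right/bottom  bias=-1
    (0,1)@(1, 3): e=[0,-12,20] → .  [on edge]
    (1,2)@(3, 5): e=[0,-4,12] → .  [on edge]
    (2,2)@(5, 5): e=[4,4,0] → .  [on edge]
    (2,3)@(5, 7): e=[0,4,4] → X  [on edge]
    (3,3)@(7, 7): e=[4,12,-8] → .
    (2,4)@(5, 9): e=[-4,4,8] → .
    (3,4)@(7, 9): e=[0,12,-4] → .  [on edge]
    (3,5)@(7, 11): e=[-4,12,0] → .  [on edge]
    (4,5)@(9, 11): e=[0,20,-12] → .  [on edge]
    (5,6)@(11, 13): e=[0,28,-20] → .  [on edge]
  covered (1 px):
    . . . . . . .
    . . . . . . .
    . . . . . . .
    . . X . . . .
    . . . . . . .
    . . . . . . .
    . . . . . . .
T1:
  2·area = 8
  edge (4, 6)→(2, 0): d=(-2,-6) top-left  bias=+0
  edge (2, 0)→(4, 2): d=(2,2) right/bottom  bias=-1
  edge (4, 2)→(4, 6): d=(0,4) right/bottom  bias=-1
    (1,0)@(3, 1): e=[4,0,4] → .  [on edge]
    (1,1)@(3, 3): e=[0,4,4] → X  [on edge]
    (2,1)@(5, 3): e=[12,0,-4] → .  [on edge]
    (1,2)@(3, 5): e=[-4,8,4] → .
    (3,2)@(7, 5): e=[20,0,-12] → .  [on edge]
    (4,3)@(9, 7): e=[28,0,-20] → .  [on edge]
    (2,4)@(5, 9): e=[0,12,-4] → .  [on edge]
    (5,4)@(11, 9): e=[36,0,-28] → .  [on edge]
    (6,5)@(13, 11): e=[44,0,-36] → .  [on edge]
  covered (1 px):
    . . . . . . .
    . X . . . . .
    . . . . . . .
    . . . . . . .
    . . . . . . .
    . . . . . . .
    . . . . . . .
T2:
  2·area = 20  (B↔C swapped to make it positive)
  edge (8, 2)→(6, 6): d=(-2,4) right/bottom  bias=-1
  edge (6, 6)→(2, 4): d=(-4,-2) top-left  bias=+0
  edge (2, 4)→(8, 2): d=(6,-2) top-left  bias=+0
    (5,0)@(11, 1): e=[-10,30,0] → .  [on edge]
    (2,1)@(5, 3): e=[10,10,0] → X  [on edge]
    (3,1)@(7, 3): e=[2,14,4] → X
    (4,1)@(9, 3): e=[-6,18,8] → .
    (2,2)@(5, 5): e=[6,2,12] → X
    (3,2)@(7, 5): e=[-2,6,16] → .
    (2,3)@(5, 7): e=[2,-6,24] → .
  covered (3 px):
    . . . . . . .
    . . X X . . .
    . . X . . . .
    . . . . . . .
    . . . . . . .
    . . . . . . .
    . . . . . . .
T3:
  2·area = 90
  edge (8, 4)→(14, 10): d=(6,6) right/bottom  bias=-1
  edge (14, 10)→(0, 11): d=(-14,1) right/bottom  bias=-1
  edge (0, 11)→(8, 4): d=(8,-7) top-left  bias=+0
    (2,0)@(5, 1): e=[0,135,-45] → .  [on edge]
    (3,1)@(7, 3): e=[0,105,-15] → .  [on edge]
    (3,2)@(7, 5): e=[12,77,1] → X
    (4,2)@(9, 5): e=[0,75,15] → .  [on edge]
    (2,3)@(5, 7): e=[36,51,3] → X
    (4,3)@(9, 7): e=[12,47,31] → X
    (5,3)@(11, 7): e=[0,45,45] → .  [on edge]
    (1,4)@(3, 9): e=[60,25,5] → X
    (5,4)@(11, 9): e=[12,17,61] → X
    (6,4)@(13, 9): e=[0,15,75] → .  [on edge]
    (1,5)@(3, 11): e=[72,-3,21] → .
    (2,5)@(5, 11): e=[60,-5,35] → .
  covered (9 px):
    . . . . . . .
    . . . . . . .
    . . . X . . .
    . . X X X . .
    . X X X X X .
    . . . . . . .
    . . . . . . .

Answer: [49,17,24]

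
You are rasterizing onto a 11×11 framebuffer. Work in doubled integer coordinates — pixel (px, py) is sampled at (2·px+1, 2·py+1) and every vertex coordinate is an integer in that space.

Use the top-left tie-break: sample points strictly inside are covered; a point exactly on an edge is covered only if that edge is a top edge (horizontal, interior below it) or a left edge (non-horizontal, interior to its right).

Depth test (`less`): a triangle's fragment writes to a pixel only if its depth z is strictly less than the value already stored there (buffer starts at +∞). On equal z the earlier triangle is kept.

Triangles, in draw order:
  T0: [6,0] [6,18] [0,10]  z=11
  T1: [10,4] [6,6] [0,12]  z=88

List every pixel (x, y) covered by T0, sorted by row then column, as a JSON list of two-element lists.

T0:
  2·area = 108
  edge (6, 0)→(6, 18): d=(0,18) right/bottom  bias=-1
  edge (6, 18)→(0, 10): d=(-6,-8) top-left  bias=+0
  edge (0, 10)→(6, 0): d=(6,-10) top-left  bias=+0
    (2,1)@(5, 3): e=[18,82,8] → █
    (3,1)@(7, 3): e=[-18,98,28] → ·
    (1,2)@(3, 5): e=[54,54,0] → █  [on edge]
    (3,2)@(7, 5): e=[-18,86,40] → ·
    (1,3)@(3, 7): e=[54,42,12] → █
    (3,3)@(7, 7): e=[-18,74,52] → ·
    (0,4)@(1, 9): e=[90,14,4] → █
    (3,4)@(7, 9): e=[-18,62,64] → ·
    (0,5)@(1, 11): e=[90,2,16] → █
    (3,5)@(7, 11): e=[-18,50,76] → ·
    (0,6)@(1, 13): e=[90,-10,28] → ·
    (1,6)@(3, 13): e=[54,6,48] → █
  covered (14 px):
    · · · · · · · · · · ·
    · · █ · · · · · · · ·
    · █ █ · · · · · · · ·
    · █ █ · · · · · · · ·
    █ █ █ · · · · · · · ·
    █ █ █ · · · · · · · ·
    · █ █ · · · · · · · ·
    · · █ · · · · · · · ·
    · · · · · · · · · · ·
    · · · · · · · · · · ·
    · · · · · · · · · · ·
T1:
  2·area = 12  (B↔C swapped to make it positive)
  edge (10, 4)→(0, 12): d=(-10,8) right/bottom  bias=-1
  edge (0, 12)→(6, 6): d=(6,-6) top-left  bias=+0
  edge (6, 6)→(10, 4): d=(4,-2) top-left  bias=+0
    (5,0)@(11, 1): e=[22,0,-10] → ·  [on edge]
    (4,1)@(9, 3): e=[18,0,-6] → ·  [on edge]
    (3,2)@(7, 5): e=[14,0,-2] → ·  [on edge]
    (2,3)@(5, 7): e=[10,0,2] → █  [on edge]
    (3,3)@(7, 7): e=[-6,12,6] → ·
    (1,4)@(3, 9): e=[6,0,6] → █  [on edge]
    (2,4)@(5, 9): e=[-10,12,10] → ·
    (0,5)@(1, 11): e=[2,0,10] → █  [on edge]
    (1,5)@(3, 11): e=[-14,12,14] → ·
    (0,6)@(1, 13): e=[-18,12,18] → ·
  covered (3 px):
    · · · · · · · · · · ·
    · · · · · · · · · · ·
    · · · · · · · · · · ·
    · · █ · · · · · · · ·
    · █ · · · · · · · · ·
    █ · · · · · · · · · ·
    · · · · · · · · · · ·
    · · · · · · · · · · ·
    · · · · · · · · · · ·
    · · · · · · · · · · ·
    · · · · · · · · · · ·

Final: [[2,1],[1,2],[2,2],[1,3],[2,3],[0,4],[1,4],[2,4],[0,5],[1,5],[2,5],[1,6],[2,6],[2,7]]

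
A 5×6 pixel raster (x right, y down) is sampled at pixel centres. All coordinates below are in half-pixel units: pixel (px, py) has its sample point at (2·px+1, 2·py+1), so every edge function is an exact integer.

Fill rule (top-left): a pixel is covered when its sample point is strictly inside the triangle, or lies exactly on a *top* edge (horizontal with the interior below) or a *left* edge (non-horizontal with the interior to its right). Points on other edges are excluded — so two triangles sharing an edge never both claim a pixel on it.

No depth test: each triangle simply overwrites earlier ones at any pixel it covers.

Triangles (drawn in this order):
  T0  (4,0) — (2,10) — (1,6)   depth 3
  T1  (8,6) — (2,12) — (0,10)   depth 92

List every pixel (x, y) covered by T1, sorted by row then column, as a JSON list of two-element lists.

T0:
  2·area = 18
  edge (4, 0)→(2, 10): d=(-2,10) right/bottom  bias=-1
  edge (2, 10)→(1, 6): d=(-1,-4) top-left  bias=+0
  edge (1, 6)→(4, 0): d=(3,-6) top-left  bias=+0
    (1,1)@(3, 3): e=[4,11,3] → █
    (2,1)@(5, 3): e=[-16,19,15] → ·
    (1,2)@(3, 5): e=[0,9,9] → ·  [on edge]
  covered (1 px):
    · · · · ·
    · █ · · ·
    · · · · ·
    · · · · ·
    · · · · ·
    · · · · ·
T1:
  2·area = 24
  edge (8, 6)→(2, 12): d=(-6,6) right/bottom  bias=-1
  edge (2, 12)→(0, 10): d=(-2,-2) top-left  bias=+0
  edge (0, 10)→(8, 6): d=(8,-4) top-left  bias=+0
    (4,2)@(9, 5): e=[0,28,-4] → ·  [on edge]
    (3,3)@(7, 7): e=[0,20,4] → ·  [on edge]
    (1,4)@(3, 9): e=[12,8,4] → █
    (2,4)@(5, 9): e=[0,12,12] → ·  [on edge]
    (0,5)@(1, 11): e=[12,0,12] → █  [on edge]
    (1,5)@(3, 11): e=[0,4,20] → ·  [on edge]
  covered (2 px):
    · · · · ·
    · · · · ·
    · · · · ·
    · · · · ·
    · █ · · ·
    █ · · · ·

Answer: [[1,4],[0,5]]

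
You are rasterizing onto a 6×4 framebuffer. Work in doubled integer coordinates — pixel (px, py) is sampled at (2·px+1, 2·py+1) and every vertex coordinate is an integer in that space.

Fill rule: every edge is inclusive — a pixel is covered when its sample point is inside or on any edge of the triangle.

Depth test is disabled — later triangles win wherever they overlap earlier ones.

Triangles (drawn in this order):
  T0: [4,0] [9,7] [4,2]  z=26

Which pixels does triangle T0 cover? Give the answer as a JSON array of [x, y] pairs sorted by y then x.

T0:
  2·area = 10
  edge (4, 0)→(9, 7): d=(5,7) inclusive
  edge (9, 7)→(4, 2): d=(-5,-5) inclusive
  edge (4, 2)→(4, 0): d=(0,-2) inclusive
    (1,0)@(3, 1): e=[12,0,-2] → ·  [on edge]
    (2,1)@(5, 3): e=[8,0,2] → █  [on edge]
    (3,1)@(7, 3): e=[-6,10,6] → ·
    (2,2)@(5, 5): e=[18,-10,2] → ·
    (3,2)@(7, 5): e=[4,0,6] → █  [on edge]
    (4,2)@(9, 5): e=[-10,10,10] → ·
    (3,3)@(7, 7): e=[14,-10,6] → ·
    (4,3)@(9, 7): e=[0,0,10] → █  [on edge]
    (5,3)@(11, 7): e=[-14,10,14] → ·
  covered (3 px):
    · · · · · ·
    · · █ · · ·
    · · · █ · ·
    · · · · █ ·

Final: [[2,1],[3,2],[4,3]]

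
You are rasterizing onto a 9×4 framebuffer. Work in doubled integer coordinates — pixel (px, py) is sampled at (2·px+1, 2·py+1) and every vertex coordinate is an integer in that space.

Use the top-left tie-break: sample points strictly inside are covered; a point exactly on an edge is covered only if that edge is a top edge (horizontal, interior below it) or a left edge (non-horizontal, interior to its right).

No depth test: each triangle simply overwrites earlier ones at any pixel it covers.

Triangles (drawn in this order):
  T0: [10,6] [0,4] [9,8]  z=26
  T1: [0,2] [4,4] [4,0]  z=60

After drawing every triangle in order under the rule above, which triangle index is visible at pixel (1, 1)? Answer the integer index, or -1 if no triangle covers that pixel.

T0:
  2·area = 22  (B↔C swapped to make it positive)
  edge (10, 6)→(9, 8): d=(-1,2) right/bottom  bias=-1
  edge (9, 8)→(0, 4): d=(-9,-4) top-left  bias=+0
  edge (0, 4)→(10, 6): d=(10,2) right/bottom  bias=-1
    (1,2)@(3, 5): e=[15,3,4] → █
    (2,2)@(5, 5): e=[11,11,0] → ·  [on edge]
    (1,3)@(3, 7): e=[13,-15,24] → ·
    (3,3)@(7, 7): e=[5,1,16] → █
    (4,3)@(9, 7): e=[1,9,12] → █
    (5,3)@(11, 7): e=[-3,17,8] → ·
    (7,3)@(15, 7): e=[-11,33,0] → ·  [on edge]
  covered (3 px):
    · · · · · · · · ·
    · · · · · · · · ·
    · █ · · · · · · ·
    · · · █ █ · · · ·
T1:
  2·area = 16  (B↔C swapped to make it positive)
  edge (0, 2)→(4, 0): d=(4,-2) top-left  bias=+0
  edge (4, 0)→(4, 4): d=(0,4) right/bottom  bias=-1
  edge (4, 4)→(0, 2): d=(-4,-2) top-left  bias=+0
    (1,0)@(3, 1): e=[2,4,10] → █
    (2,0)@(5, 1): e=[6,-4,14] → ·
    (1,1)@(3, 3): e=[10,4,2] → █
    (2,1)@(5, 3): e=[14,-4,6] → ·
    (1,2)@(3, 5): e=[18,4,-6] → ·
  covered (2 px):
    · █ · · · · · · ·
    · █ · · · · · · ·
    · · · · · · · · ·
    · · · · · · · · ·

Z-buffer (winner per pixel, '.' = empty):
  . 1 . . . . . . .
  . 1 . . . . . . .
  . 0 . . . . . . .
  . . . 0 0 . . . .

Answer: 1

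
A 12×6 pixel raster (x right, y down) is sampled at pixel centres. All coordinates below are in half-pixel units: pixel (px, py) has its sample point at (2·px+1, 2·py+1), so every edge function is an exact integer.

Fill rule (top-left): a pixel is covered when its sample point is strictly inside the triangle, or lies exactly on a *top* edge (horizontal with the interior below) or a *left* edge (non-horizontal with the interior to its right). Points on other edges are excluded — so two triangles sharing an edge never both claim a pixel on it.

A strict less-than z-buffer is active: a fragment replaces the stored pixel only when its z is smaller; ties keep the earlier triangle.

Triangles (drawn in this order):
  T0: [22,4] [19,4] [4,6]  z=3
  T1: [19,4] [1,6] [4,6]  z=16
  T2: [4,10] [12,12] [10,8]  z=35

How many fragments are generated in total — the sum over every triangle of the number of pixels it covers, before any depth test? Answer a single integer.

T0:
  2·area = 6  (B↔C swapped to make it positive)
  edge (22, 4)→(4, 6): d=(-18,2) right/bottom  bias=-1
  edge (4, 6)→(19, 4): d=(15,-2) top-left  bias=+0
  edge (19, 4)→(22, 4): d=(3,0) top-left  bias=+0
    (6,2)@(13, 5): e=[0,3,3] → ·  [on edge]
  covered (0 px):
    · · · · · · · · · · · ·
    · · · · · · · · · · · ·
    · · · · · · · · · · · ·
    · · · · · · · · · · · ·
    · · · · · · · · · · · ·
    · · · · · · · · · · · ·
T1:
  2·area = 6  (B↔C swapped to make it positive)
  edge (19, 4)→(4, 6): d=(-15,2) right/bottom  bias=-1
  edge (4, 6)→(1, 6): d=(-3,0) right/bottom  bias=-1
  edge (1, 6)→(19, 4): d=(18,-2) top-left  bias=+0
    (5,2)@(11, 5): e=[1,3,2] → █
    (6,2)@(13, 5): e=[-3,3,6] → ·
    (5,3)@(11, 7): e=[-29,-3,38] → ·
  covered (1 px):
    · · · · · · · · · · · ·
    · · · · · · · · · · · ·
    · · · · · █ · · · · · ·
    · · · · · · · · · · · ·
    · · · · · · · · · · · ·
    · · · · · · · · · · · ·
T2:
  2·area = 28  (B↔C swapped to make it positive)
  edge (4, 10)→(10, 8): d=(6,-2) top-left  bias=+0
  edge (10, 8)→(12, 12): d=(2,4) right/bottom  bias=-1
  edge (12, 12)→(4, 10): d=(-8,-2) top-left  bias=+0
    (9,2)@(19, 5): e=[0,-42,70] → ·  [on edge]
    (6,3)@(13, 7): e=[0,-14,42] → ·  [on edge]
    (3,4)@(7, 9): e=[0,14,14] → █  [on edge]
    (4,4)@(9, 9): e=[4,6,18] → █
    (5,4)@(11, 9): e=[8,-2,22] → ·
    (0,5)@(1, 11): e=[0,42,-14] → ·  [on edge]
    (3,5)@(7, 11): e=[12,18,-2] → ·
    (4,5)@(9, 11): e=[16,10,2] → █
    (5,5)@(11, 11): e=[20,2,6] → █
    (6,5)@(13, 11): e=[24,-6,10] → ·
  covered (4 px):
    · · · · · · · · · · · ·
    · · · · · · · · · · · ·
    · · · · · · · · · · · ·
    · · · · · · · · · · · ·
    · · · █ █ · · · · · · ·
    · · · · █ █ · · · · · ·

Result: 5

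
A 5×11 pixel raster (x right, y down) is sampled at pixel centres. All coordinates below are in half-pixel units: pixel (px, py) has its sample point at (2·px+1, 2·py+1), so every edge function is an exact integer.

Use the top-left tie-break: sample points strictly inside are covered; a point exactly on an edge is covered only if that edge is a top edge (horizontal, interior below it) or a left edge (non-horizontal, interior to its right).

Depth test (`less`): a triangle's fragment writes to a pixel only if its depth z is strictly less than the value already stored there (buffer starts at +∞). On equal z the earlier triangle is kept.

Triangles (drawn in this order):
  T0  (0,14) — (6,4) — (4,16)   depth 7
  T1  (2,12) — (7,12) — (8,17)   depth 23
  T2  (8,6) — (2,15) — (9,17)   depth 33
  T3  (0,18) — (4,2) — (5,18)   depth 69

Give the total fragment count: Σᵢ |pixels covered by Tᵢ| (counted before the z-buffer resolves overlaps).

T0:
  2·area = 52
  edge (0, 14)→(6, 4): d=(6,-10) top-left  bias=+0
  edge (6, 4)→(4, 16): d=(-2,12) right/bottom  bias=-1
  edge (4, 16)→(0, 14): d=(-4,-2) top-left  bias=+0
    (2,3)@(5, 7): e=[8,6,38] → #
    (3,3)@(7, 7): e=[28,-18,42] → ·
    (1,4)@(3, 9): e=[0,26,26] → #  [on edge]
    (3,4)@(7, 9): e=[40,-22,34] → ·
    (1,5)@(3, 11): e=[12,22,18] → #
    (2,5)@(5, 11): e=[32,-2,22] → ·
    (0,6)@(1, 13): e=[4,42,6] → #
    (2,6)@(5, 13): e=[44,-6,14] → ·
    (0,7)@(1, 15): e=[16,38,-2] → ·
    (1,7)@(3, 15): e=[36,14,2] → #
    (2,7)@(5, 15): e=[56,-10,6] → ·
    (1,8)@(3, 17): e=[48,10,-6] → ·
  covered (7 px):
    · · · · ·
    · · · · ·
    · · · · ·
    · · # · ·
    · # # · ·
    · # · · ·
    # # · · ·
    · # · · ·
    · · · · ·
    · · · · ·
    · · · · ·
T1:
  2·area = 25
  edge (2, 12)→(7, 12): d=(5,0) top-left  bias=+0
  edge (7, 12)→(8, 17): d=(1,5) right/bottom  bias=-1
  edge (8, 17)→(2, 12): d=(-6,-5) top-left  bias=+0
    (2,6)@(5, 13): e=[5,11,9] → #
    (3,6)@(7, 13): e=[5,1,19] → #
    (4,6)@(9, 13): e=[5,-9,29] → ·
    (2,7)@(5, 15): e=[15,13,-3] → ·
    (3,7)@(7, 15): e=[15,3,7] → #
    (4,7)@(9, 15): e=[15,-7,17] → ·
    (3,8)@(7, 17): e=[25,5,-5] → ·
  covered (3 px):
    · · · · ·
    · · · · ·
    · · · · ·
    · · · · ·
    · · · · ·
    · · · · ·
    · · # # ·
    · · · # ·
    · · · · ·
    · · · · ·
    · · · · ·
T2:
  2·area = 75  (B↔C swapped to make it positive)
  edge (8, 6)→(9, 17): d=(1,11) right/bottom  bias=-1
  edge (9, 17)→(2, 15): d=(-7,-2) top-left  bias=+0
  edge (2, 15)→(8, 6): d=(6,-9) top-left  bias=+0
    (3,4)@(7, 9): e=[14,52,9] → #
    (4,4)@(9, 9): e=[-8,56,27] → ·
    (2,5)@(5, 11): e=[38,34,3] → #
    (4,5)@(9, 11): e=[-6,42,39] → ·
    (2,6)@(5, 13): e=[40,20,15] → #
    (4,6)@(9, 13): e=[-4,28,51] → ·
    (1,7)@(3, 15): e=[64,2,9] → #
    (4,7)@(9, 15): e=[-2,14,63] → ·
    (1,8)@(3, 17): e=[66,-12,21] → ·
    (2,8)@(5, 17): e=[44,-8,39] → ·
    (3,8)@(7, 17): e=[22,-4,57] → ·
    (4,8)@(9, 17): e=[0,0,75] → ·  [on edge]
  covered (8 px):
    · · · · ·
    · · · · ·
    · · · · ·
    · · · · ·
    · · · # ·
    · · # # ·
    · · # # ·
    · # # # ·
    · · · · ·
    · · · · ·
    · · · · ·
T3:
  2·area = 80
  edge (0, 18)→(4, 2): d=(4,-16) top-left  bias=+0
  edge (4, 2)→(5, 18): d=(1,16) right/bottom  bias=-1
  edge (5, 18)→(0, 18): d=(-5,0) right/bottom  bias=-1
    (1,3)@(3, 7): e=[4,21,55] → #
    (2,3)@(5, 7): e=[36,-11,55] → ·
    (1,4)@(3, 9): e=[12,23,45] → #
    (2,4)@(5, 9): e=[44,-9,45] → ·
    (1,5)@(3, 11): e=[20,25,35] → #
    (2,5)@(5, 11): e=[52,-7,35] → ·
    (1,6)@(3, 13): e=[28,27,25] → #
    (2,6)@(5, 13): e=[60,-5,25] → ·
    (0,7)@(1, 15): e=[4,61,15] → #
    (2,7)@(5, 15): e=[68,-3,15] → ·
    (0,8)@(1, 17): e=[12,63,5] → #
    (2,8)@(5, 17): e=[76,-1,5] → ·
  covered (8 px):
    · · · · ·
    · · · · ·
    · · · · ·
    · # · · ·
    · # · · ·
    · # · · ·
    · # · · ·
    # # · · ·
    # # · · ·
    · · · · ·
    · · · · ·

Result: 26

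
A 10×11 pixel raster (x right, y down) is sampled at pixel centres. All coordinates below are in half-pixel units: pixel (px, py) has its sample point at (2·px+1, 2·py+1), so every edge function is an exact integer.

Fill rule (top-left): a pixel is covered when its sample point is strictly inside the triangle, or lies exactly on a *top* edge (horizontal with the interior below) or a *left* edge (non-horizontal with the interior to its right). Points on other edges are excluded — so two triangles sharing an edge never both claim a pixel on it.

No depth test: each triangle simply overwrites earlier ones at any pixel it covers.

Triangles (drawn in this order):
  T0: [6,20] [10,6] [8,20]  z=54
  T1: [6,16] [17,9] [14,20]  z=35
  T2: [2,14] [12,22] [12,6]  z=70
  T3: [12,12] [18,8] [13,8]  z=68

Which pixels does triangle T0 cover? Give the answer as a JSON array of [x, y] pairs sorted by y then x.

T0:
  2·area = 28
  edge (6, 20)→(10, 6): d=(4,-14) top-left  bias=+0
  edge (10, 6)→(8, 20): d=(-2,14) right/bottom  bias=-1
  edge (8, 20)→(6, 20): d=(-2,0) right/bottom  bias=-1
    (4,5)@(9, 11): e=[6,4,18] → █
    (5,5)@(11, 11): e=[34,-24,18] → ·
    (4,6)@(9, 13): e=[14,0,14] → ·  [on edge]
    (3,8)@(7, 17): e=[2,20,6] → █
    (4,8)@(9, 17): e=[30,-8,6] → ·
    (3,9)@(7, 19): e=[10,16,2] → █
    (4,9)@(9, 19): e=[38,-12,2] → ·
    (3,10)@(7, 21): e=[18,12,-2] → ·
  covered (3 px):
    · · · · · · · · · ·
    · · · · · · · · · ·
    · · · · · · · · · ·
    · · · · · · · · · ·
    · · · · · · · · · ·
    · · · · █ · · · · ·
    · · · · · · · · · ·
    · · · · · · · · · ·
    · · · █ · · · · · ·
    · · · █ · · · · · ·
    · · · · · · · · · ·
T1:
  2·area = 100
  edge (6, 16)→(17, 9): d=(11,-7) top-left  bias=+0
  edge (17, 9)→(14, 20): d=(-3,11) right/bottom  bias=-1
  edge (14, 20)→(6, 16): d=(-8,-4) top-left  bias=+0
    (8,4)@(17, 9): e=[0,0,100] → ·  [on edge]
    (7,5)@(15, 11): e=[8,16,76] → █
    (8,5)@(17, 11): e=[22,-6,84] → ·
    (5,6)@(11, 13): e=[2,54,44] → █
    (6,6)@(13, 13): e=[16,32,52] → █
    (8,6)@(17, 13): e=[44,-12,68] → ·
    (4,7)@(9, 15): e=[10,70,20] → █
    (8,7)@(17, 15): e=[66,-18,52] → ·
    (4,8)@(9, 17): e=[32,64,4] → █
    (7,8)@(15, 17): e=[74,-2,28] → ·
    (4,9)@(9, 19): e=[54,58,-12] → ·
    (5,9)@(11, 19): e=[68,36,-4] → ·
  covered (12 px):
    · · · · · · · · · ·
    · · · · · · · · · ·
    · · · · · · · · · ·
    · · · · · · · · · ·
    · · · · · · · · · ·
    · · · · · · · █ · ·
    · · · · · █ █ █ · ·
    · · · · █ █ █ █ · ·
    · · · · █ █ █ · · ·
    · · · · · · █ · · ·
    · · · · · · · · · ·
T2:
  2·area = 160  (B↔C swapped to make it positive)
  edge (2, 14)→(12, 6): d=(10,-8) top-left  bias=+0
  edge (12, 6)→(12, 22): d=(0,16) right/bottom  bias=-1
  edge (12, 22)→(2, 14): d=(-10,-8) top-left  bias=+0
    (5,3)@(11, 7): e=[2,16,142] → █
    (6,3)@(13, 7): e=[18,-16,158] → ·
    (4,4)@(9, 9): e=[6,48,106] → █
    (6,4)@(13, 9): e=[38,-16,138] → ·
    (3,5)@(7, 11): e=[10,80,70] → █
    (6,5)@(13, 11): e=[58,-16,118] → ·
    (2,6)@(5, 13): e=[14,112,34] → █
    (6,6)@(13, 13): e=[78,-16,98] → ·
    (2,7)@(5, 15): e=[34,112,14] → █
    (6,7)@(13, 15): e=[98,-16,78] → ·
    (2,8)@(5, 17): e=[54,112,-6] → ·
    (3,8)@(7, 17): e=[70,80,10] → █
  covered (20 px):
    · · · · · · · · · ·
    · · · · · · · · · ·
    · · · · · · · · · ·
    · · · · · █ · · · ·
    · · · · █ █ · · · ·
    · · · █ █ █ · · · ·
    · · █ █ █ █ · · · ·
    · · █ █ █ █ · · · ·
    · · · █ █ █ · · · ·
    · · · · █ █ · · · ·
    · · · · · █ · · · ·
T3:
  2·area = 20  (B↔C swapped to make it positive)
  edge (12, 12)→(13, 8): d=(1,-4) top-left  bias=+0
  edge (13, 8)→(18, 8): d=(5,0) top-left  bias=+0
  edge (18, 8)→(12, 12): d=(-6,4) right/bottom  bias=-1
    (6,4)@(13, 9): e=[1,5,14] → █
    (7,4)@(15, 9): e=[9,5,6] → █
    (8,4)@(17, 9): e=[17,5,-2] → ·
    (6,5)@(13, 11): e=[3,15,2] → █
    (7,5)@(15, 11): e=[11,15,-6] → ·
    (6,6)@(13, 13): e=[5,25,-10] → ·
  covered (3 px):
    · · · · · · · · · ·
    · · · · · · · · · ·
    · · · · · · · · · ·
    · · · · · · · · · ·
    · · · · · · █ █ · ·
    · · · · · · █ · · ·
    · · · · · · · · · ·
    · · · · · · · · · ·
    · · · · · · · · · ·
    · · · · · · · · · ·
    · · · · · · · · · ·

Result: [[4,5],[3,8],[3,9]]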